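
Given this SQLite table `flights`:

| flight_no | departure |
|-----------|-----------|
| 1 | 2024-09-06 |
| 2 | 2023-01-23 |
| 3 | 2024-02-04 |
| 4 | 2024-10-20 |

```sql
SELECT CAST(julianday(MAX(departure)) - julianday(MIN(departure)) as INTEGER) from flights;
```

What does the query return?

MIN = 2023-01-23, MAX = 2024-10-20.
8 days remain in January 2023 after the 23rd (31 − 23).
Full months from February 2023 through September 2024 contribute their day counts.
Then 20 days into October 2024.
Total: 8 + 28 + 31 + 30 + 31 + 30 + 31 + 31 + 30 + 31 + 30 + 31 + 31 + 29 + 31 + 30 + 31 + 30 + 31 + 31 + 30 + 20 = 636.

636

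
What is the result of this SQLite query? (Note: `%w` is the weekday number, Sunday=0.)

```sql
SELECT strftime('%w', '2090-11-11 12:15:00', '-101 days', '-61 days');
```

First apply '-101 days', '-61 days': 2090-11-11 12:15:00 → 2090-06-02 12:15:00.
2090-06-02 is a Friday; with Sunday=0 that is 5.

5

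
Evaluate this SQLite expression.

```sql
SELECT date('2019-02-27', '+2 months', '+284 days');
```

Adding +2 months to 2019-02-27 gives 2019-04-27.
Applying '+284 days' to 2019-04-27: counting 284 days forward gives 2020-02-05.

2020-02-05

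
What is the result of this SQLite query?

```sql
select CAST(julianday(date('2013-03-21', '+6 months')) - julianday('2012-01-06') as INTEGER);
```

624

Adding +6 months to 2013-03-21 gives 2013-09-21.
25 days remain in January 2012 after the 6th (31 − 6).
Full months from February 2012 through August 2013 contribute their day counts.
Then 21 days into September 2013.
Total: 25 + 29 + 31 + 30 + 31 + 30 + 31 + 31 + 30 + 31 + 30 + 31 + 31 + 28 + 31 + 30 + 31 + 30 + 31 + 31 + 21 = 624.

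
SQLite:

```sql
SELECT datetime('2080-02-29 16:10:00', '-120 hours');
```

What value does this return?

2080-02-24 16:10:00

-120 hours from 2080-02-29 16:10:00 is 2080-02-24 16:10:00 (crosses midnight).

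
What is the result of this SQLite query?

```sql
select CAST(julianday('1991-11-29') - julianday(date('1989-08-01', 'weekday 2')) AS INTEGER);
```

850

`weekday 2` advances to the next Tuesday; 1989-08-01 is already a Tuesday, so it stays at 1989-08-01.
30 days remain in August 1989 after the 1st (31 − 1).
Full months from September 1989 through October 1991 contribute their day counts.
Then 29 days into November 1991.
Total: 30 + 30 + 31 + 30 + 31 + 31 + 28 + 31 + 30 + 31 + 30 + 31 + 31 + 30 + 31 + 30 + 31 + 31 + 28 + 31 + 30 + 31 + 30 + 31 + 31 + 30 + 31 + 29 = 850.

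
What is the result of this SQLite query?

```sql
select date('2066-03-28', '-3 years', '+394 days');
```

2064-04-25

Adding -3 years to 2066-03-28 gives 2063-03-28.
Applying '+394 days' to 2063-03-28: counting 394 days forward gives 2064-04-25.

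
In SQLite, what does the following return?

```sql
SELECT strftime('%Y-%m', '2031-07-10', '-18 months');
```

First apply '-18 months': 2031-07-10 → 2030-01-10.
`%Y-%m` extracts the year-month: 2030-01.

2030-01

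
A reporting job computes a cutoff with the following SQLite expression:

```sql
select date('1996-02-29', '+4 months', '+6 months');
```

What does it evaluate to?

Adding +4 months to 1996-02-29 gives 1996-06-29.
Adding +6 months to 1996-06-29 gives 1996-12-29.

1996-12-29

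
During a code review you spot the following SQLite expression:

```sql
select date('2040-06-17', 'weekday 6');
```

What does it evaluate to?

2040-06-23

`weekday 6` advances to the next Saturday; 2040-06-17 is a Sunday, so it moves forward to 2040-06-23.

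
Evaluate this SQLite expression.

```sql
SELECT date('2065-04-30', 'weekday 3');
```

`weekday 3` advances to the next Wednesday; 2065-04-30 is a Thursday, so it moves forward to 2065-05-06.

2065-05-06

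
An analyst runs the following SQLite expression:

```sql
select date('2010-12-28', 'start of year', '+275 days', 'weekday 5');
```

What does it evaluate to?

`start of year` rewinds 2010-12-28 to 2010-01-01.
Applying '+275 days' to 2010-01-01: counting 275 days forward gives 2010-10-03.
`weekday 5` advances to the next Friday; 2010-10-03 is a Sunday, so it moves forward to 2010-10-08.

2010-10-08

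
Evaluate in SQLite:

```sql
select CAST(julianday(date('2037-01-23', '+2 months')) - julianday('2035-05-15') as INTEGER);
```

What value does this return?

Adding +2 months to 2037-01-23 gives 2037-03-23.
16 days remain in May 2035 after the 15th (31 − 15).
Full months from June 2035 through February 2037 contribute their day counts.
Then 23 days into March 2037.
Total: 16 + 30 + 31 + 31 + 30 + 31 + 30 + 31 + 31 + 29 + 31 + 30 + 31 + 30 + 31 + 31 + 30 + 31 + 30 + 31 + 31 + 28 + 23 = 678.

678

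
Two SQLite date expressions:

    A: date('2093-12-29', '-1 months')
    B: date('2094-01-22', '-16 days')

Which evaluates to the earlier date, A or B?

A = 2093-11-29.
B = 2094-01-06.
A is earlier.

A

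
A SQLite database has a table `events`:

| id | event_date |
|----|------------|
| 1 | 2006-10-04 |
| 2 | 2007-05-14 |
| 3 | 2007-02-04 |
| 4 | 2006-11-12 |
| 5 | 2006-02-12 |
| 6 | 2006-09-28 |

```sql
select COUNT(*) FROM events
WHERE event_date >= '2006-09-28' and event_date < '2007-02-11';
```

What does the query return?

4

Rows in [2006-09-28, 2007-02-11): 2006-10-04, 2007-02-04, 2006-11-12, 2006-09-28 → 4 rows.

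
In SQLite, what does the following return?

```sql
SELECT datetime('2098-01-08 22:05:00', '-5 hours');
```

-5 hours from 2098-01-08 22:05:00 is 2098-01-08 17:05:00.

2098-01-08 17:05:00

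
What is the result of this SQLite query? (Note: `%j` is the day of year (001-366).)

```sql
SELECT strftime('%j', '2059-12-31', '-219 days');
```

146

First apply '-219 days': 2059-12-31 → 2059-05-26.
Day-of-year for 2059-05-26: days since 2059-01-01 inclusive = 146, zero-padded to 146.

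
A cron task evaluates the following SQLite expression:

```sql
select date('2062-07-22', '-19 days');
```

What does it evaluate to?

2062-07-03

Going back 19 days within July lands on 2062-07-03.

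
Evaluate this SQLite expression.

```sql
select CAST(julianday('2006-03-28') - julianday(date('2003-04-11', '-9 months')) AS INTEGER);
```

Adding -9 months to 2003-04-11 gives 2002-07-11.
20 days remain in July 2002 after the 11th (31 − 11).
Full months from August 2002 through February 2006 contribute their day counts.
Then 28 days into March 2006.
Total: 20 + 31 + 30 + 31 + 30 + 31 + 31 + 28 + 31 + 30 + 31 + 30 + 31 + 31 + 30 + 31 + 30 + 31 + 31 + 29 + 31 + 30 + 31 + 30 + 31 + 31 + 30 + 31 + 30 + 31 + 31 + 28 + 31 + 30 + 31 + 30 + 31 + 31 + 30 + 31 + 30 + 31 + 31 + 28 + 28 = 1356.

1356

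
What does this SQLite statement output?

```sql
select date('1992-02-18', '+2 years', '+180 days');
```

Adding +2 years to 1992-02-18 gives 1994-02-18.
Applying '+180 days' to 1994-02-18: counting 180 days forward gives 1994-08-17.

1994-08-17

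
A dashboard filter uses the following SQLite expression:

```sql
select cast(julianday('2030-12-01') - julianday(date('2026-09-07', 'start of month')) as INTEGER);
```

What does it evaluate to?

`start of month` rewinds 2026-09-07 to 2026-09-01.
29 days remain in September 2026 after the 1st (30 − 1).
Full months from October 2026 through November 2030 contribute their day counts.
Then 1 day into December 2030.
Total: 29 + 31 + 30 + 31 + 31 + 28 + 31 + 30 + 31 + 30 + 31 + 31 + 30 + 31 + 30 + 31 + 31 + 29 + 31 + 30 + 31 + 30 + 31 + 31 + 30 + 31 + 30 + 31 + 31 + 28 + 31 + 30 + 31 + 30 + 31 + 31 + 30 + 31 + 30 + 31 + 31 + 28 + 31 + 30 + 31 + 30 + 31 + 31 + 30 + 31 + 30 + 1 = 1552.

1552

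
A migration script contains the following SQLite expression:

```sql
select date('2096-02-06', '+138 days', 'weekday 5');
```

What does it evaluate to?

2096-06-29

Applying '+138 days' to 2096-02-06: counting 138 days forward gives 2096-06-23.
`weekday 5` advances to the next Friday; 2096-06-23 is a Saturday, so it moves forward to 2096-06-29.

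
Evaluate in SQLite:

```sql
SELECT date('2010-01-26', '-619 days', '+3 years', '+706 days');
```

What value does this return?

Applying '-619 days' to 2010-01-26: counting 619 days back gives 2008-05-17.
Adding +3 years to 2008-05-17 gives 2011-05-17.
Applying '+706 days' to 2011-05-17: counting 706 days forward gives 2013-04-22.

2013-04-22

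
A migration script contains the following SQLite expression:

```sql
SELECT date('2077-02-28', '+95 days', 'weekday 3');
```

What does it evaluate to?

2077-06-09

Applying '+95 days' to 2077-02-28: counting 95 days forward gives 2077-06-03.
`weekday 3` advances to the next Wednesday; 2077-06-03 is a Thursday, so it moves forward to 2077-06-09.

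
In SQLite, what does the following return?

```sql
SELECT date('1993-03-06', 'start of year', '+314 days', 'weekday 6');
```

1993-11-13

`start of year` rewinds 1993-03-06 to 1993-01-01.
Applying '+314 days' to 1993-01-01: counting 314 days forward gives 1993-11-11.
`weekday 6` advances to the next Saturday; 1993-11-11 is a Thursday, so it moves forward to 1993-11-13.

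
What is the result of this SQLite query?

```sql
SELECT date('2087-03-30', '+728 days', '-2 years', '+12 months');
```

2088-03-27

Applying '+728 days' to 2087-03-30: counting 728 days forward gives 2089-03-27.
Adding -2 years to 2089-03-27 gives 2087-03-27.
Adding +12 months to 2087-03-27 gives 2088-03-27.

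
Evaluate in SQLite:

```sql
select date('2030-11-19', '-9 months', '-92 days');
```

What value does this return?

Adding -9 months to 2030-11-19 gives 2030-02-19.
Applying '-92 days' to 2030-02-19: counting 92 days back gives 2029-11-19.

2029-11-19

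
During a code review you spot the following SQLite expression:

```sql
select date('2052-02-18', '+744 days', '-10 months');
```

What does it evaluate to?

Applying '+744 days' to 2052-02-18: counting 744 days forward gives 2054-03-03.
Adding -10 months to 2054-03-03 gives 2053-05-03.

2053-05-03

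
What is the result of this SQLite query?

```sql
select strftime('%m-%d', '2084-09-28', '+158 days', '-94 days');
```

First apply '+158 days', '-94 days': 2084-09-28 → 2084-12-01.
`%m-%d` extracts the month-day: 12-01.

12-01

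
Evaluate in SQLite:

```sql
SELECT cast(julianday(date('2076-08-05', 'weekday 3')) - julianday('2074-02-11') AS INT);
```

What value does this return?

906

`weekday 3` advances to the next Wednesday; 2076-08-05 is already a Wednesday, so it stays at 2076-08-05.
17 days remain in February 2074 after the 11th (28 − 11).
Full months from March 2074 through July 2076 contribute their day counts.
Then 5 days into August 2076.
Total: 17 + 31 + 30 + 31 + 30 + 31 + 31 + 30 + 31 + 30 + 31 + 31 + 28 + 31 + 30 + 31 + 30 + 31 + 31 + 30 + 31 + 30 + 31 + 31 + 29 + 31 + 30 + 31 + 30 + 31 + 5 = 906.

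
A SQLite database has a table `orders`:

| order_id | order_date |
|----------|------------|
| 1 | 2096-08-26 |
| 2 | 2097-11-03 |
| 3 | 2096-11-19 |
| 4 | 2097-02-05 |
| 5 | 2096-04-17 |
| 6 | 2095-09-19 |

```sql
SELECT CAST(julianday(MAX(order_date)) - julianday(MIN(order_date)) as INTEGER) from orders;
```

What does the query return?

776

MIN = 2095-09-19, MAX = 2097-11-03.
11 days remain in September 2095 after the 19th (30 − 19).
Full months from October 2095 through October 2097 contribute their day counts.
Then 3 days into November 2097.
Total: 11 + 31 + 30 + 31 + 31 + 29 + 31 + 30 + 31 + 30 + 31 + 31 + 30 + 31 + 30 + 31 + 31 + 28 + 31 + 30 + 31 + 30 + 31 + 31 + 30 + 31 + 3 = 776.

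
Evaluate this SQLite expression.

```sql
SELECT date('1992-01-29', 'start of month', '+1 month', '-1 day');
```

`start of month` rewinds 1992-01-29 to 1992-01-01.
Adding +1 month to 1992-01-01 gives 1992-02-01.
Going back 1 day from 1992-02-01 reaches 1992-01-31 (last day of January, 31 days).

1992-01-31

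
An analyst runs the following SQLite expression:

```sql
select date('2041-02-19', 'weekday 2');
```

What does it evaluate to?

`weekday 2` advances to the next Tuesday; 2041-02-19 is already a Tuesday, so it stays at 2041-02-19.

2041-02-19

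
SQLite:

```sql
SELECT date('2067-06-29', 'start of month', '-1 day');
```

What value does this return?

`start of month` rewinds 2067-06-29 to 2067-06-01.
Going back 1 day from 2067-06-01 reaches 2067-05-31 (last day of May, 31 days).

2067-05-31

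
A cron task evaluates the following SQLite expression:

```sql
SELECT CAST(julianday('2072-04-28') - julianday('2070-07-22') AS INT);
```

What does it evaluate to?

9 days remain in July 2070 after the 22nd (31 − 22).
Full months from August 2070 through March 2072 contribute their day counts.
Then 28 days into April 2072.
Total: 9 + 31 + 30 + 31 + 30 + 31 + 31 + 28 + 31 + 30 + 31 + 30 + 31 + 31 + 30 + 31 + 30 + 31 + 31 + 29 + 31 + 28 = 646.

646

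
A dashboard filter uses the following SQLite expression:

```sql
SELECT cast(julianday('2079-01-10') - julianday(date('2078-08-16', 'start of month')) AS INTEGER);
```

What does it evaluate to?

`start of month` rewinds 2078-08-16 to 2078-08-01.
30 days remain in August 2078 after the 1st (31 − 1).
September 2078: 30 days.
October 2078: 31 days.
November 2078: 30 days.
December 2078: 31 days.
Then 10 days into January 2079.
Total: 30 + 30 + 31 + 30 + 31 + 10 = 162.

162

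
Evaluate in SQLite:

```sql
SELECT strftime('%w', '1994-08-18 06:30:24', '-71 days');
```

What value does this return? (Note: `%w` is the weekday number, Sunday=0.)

3

First apply '-71 days': 1994-08-18 06:30:24 → 1994-06-08 06:30:24.
1994-06-08 is a Wednesday; with Sunday=0 that is 3.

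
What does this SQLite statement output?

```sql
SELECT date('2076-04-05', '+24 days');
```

Advancing 24 more days within April lands on 2076-04-29.

2076-04-29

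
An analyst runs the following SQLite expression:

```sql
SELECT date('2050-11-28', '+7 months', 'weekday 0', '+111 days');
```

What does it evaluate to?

2051-10-21

Adding +7 months to 2050-11-28 gives 2051-06-28.
`weekday 0` advances to the next Sunday; 2051-06-28 is a Wednesday, so it moves forward to 2051-07-02.
Applying '+111 days' to 2051-07-02: counting 111 days forward gives 2051-10-21.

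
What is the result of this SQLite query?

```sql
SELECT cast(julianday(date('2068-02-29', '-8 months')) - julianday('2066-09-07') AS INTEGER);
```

295

Adding -8 months to 2068-02-29 gives 2067-06-29.
23 days remain in September 2066 after the 7th (30 − 7).
Full months from October 2066 through May 2067 contribute their day counts.
Then 29 days into June 2067.
Total: 23 + 31 + 30 + 31 + 31 + 28 + 31 + 30 + 31 + 29 = 295.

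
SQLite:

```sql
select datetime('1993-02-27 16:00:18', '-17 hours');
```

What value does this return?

1993-02-26 23:00:18

-17 hours from 1993-02-27 16:00:18 is 1993-02-26 23:00:18 (crosses midnight).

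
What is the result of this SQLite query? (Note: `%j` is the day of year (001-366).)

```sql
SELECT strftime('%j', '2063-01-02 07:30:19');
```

Day-of-year for 2063-01-02: days since 2063-01-01 inclusive = 2, zero-padded to 002.

002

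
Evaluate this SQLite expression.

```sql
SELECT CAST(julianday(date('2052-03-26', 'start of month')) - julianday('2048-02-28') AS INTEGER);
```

1463

`start of month` rewinds 2052-03-26 to 2052-03-01.
1 day remains in February 2048 after the 28th (29 − 28).
Full months from March 2048 through February 2052 contribute their day counts.
Then 1 day into March 2052.
Total: 1 + 31 + 30 + 31 + 30 + 31 + 31 + 30 + 31 + 30 + 31 + 31 + 28 + 31 + 30 + 31 + 30 + 31 + 31 + 30 + 31 + 30 + 31 + 31 + 28 + 31 + 30 + 31 + 30 + 31 + 31 + 30 + 31 + 30 + 31 + 31 + 28 + 31 + 30 + 31 + 30 + 31 + 31 + 30 + 31 + 30 + 31 + 31 + 29 + 1 = 1463.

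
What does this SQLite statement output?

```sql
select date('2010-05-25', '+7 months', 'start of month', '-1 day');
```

Adding +7 months to 2010-05-25 gives 2010-12-25.
`start of month` rewinds 2010-12-25 to 2010-12-01.
Going back 1 day from 2010-12-01 reaches 2010-11-30 (last day of November, 30 days).

2010-11-30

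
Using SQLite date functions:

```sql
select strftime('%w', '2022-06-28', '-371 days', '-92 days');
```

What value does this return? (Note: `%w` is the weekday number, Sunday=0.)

1

First apply '-371 days', '-92 days': 2022-06-28 → 2021-03-22.
2021-03-22 is a Monday; with Sunday=0 that is 1.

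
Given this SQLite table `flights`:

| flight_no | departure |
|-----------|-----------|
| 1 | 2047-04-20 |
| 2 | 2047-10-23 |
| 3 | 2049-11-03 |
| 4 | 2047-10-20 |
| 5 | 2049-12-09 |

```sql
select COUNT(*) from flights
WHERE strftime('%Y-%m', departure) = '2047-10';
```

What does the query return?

2

Rows with year-month 2047-10: 2047-10-23, 2047-10-20 → 2.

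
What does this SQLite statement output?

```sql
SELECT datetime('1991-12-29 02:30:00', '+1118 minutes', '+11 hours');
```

1118 minutes = 18h 38m; +1118 minutes from 1991-12-29 02:30:00 is 1991-12-29 21:08:00.
+11 hours from 1991-12-29 21:08:00 is 1991-12-30 08:08:00 (crosses midnight).

1991-12-30 08:08:00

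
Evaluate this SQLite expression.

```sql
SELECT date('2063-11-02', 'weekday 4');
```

2063-11-08

`weekday 4` advances to the next Thursday; 2063-11-02 is a Friday, so it moves forward to 2063-11-08.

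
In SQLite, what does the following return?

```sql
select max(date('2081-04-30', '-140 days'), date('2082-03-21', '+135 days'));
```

2082-08-03

date('2081-04-30', '-140 days') → 2080-12-11.
date('2082-03-21', '+135 days') → 2082-08-03.
Later of the two is 2082-08-03.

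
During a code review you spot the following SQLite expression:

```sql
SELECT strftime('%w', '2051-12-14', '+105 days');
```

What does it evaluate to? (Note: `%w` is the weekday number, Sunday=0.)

First apply '+105 days': 2051-12-14 → 2052-03-28.
2052-03-28 is a Thursday; with Sunday=0 that is 4.

4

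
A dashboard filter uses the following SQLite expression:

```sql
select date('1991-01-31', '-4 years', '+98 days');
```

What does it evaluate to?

1987-05-09

Adding -4 years to 1991-01-31 gives 1987-01-31.
Applying '+98 days' to 1987-01-31: counting 98 days forward gives 1987-05-09.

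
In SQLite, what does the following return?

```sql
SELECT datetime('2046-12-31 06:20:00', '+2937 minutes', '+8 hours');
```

2047-01-02 15:17:00

2937 minutes = 48h 57m; +2937 minutes from 2046-12-31 06:20:00 is 2047-01-02 07:17:00 (crosses midnight).
+8 hours from 2047-01-02 07:17:00 is 2047-01-02 15:17:00.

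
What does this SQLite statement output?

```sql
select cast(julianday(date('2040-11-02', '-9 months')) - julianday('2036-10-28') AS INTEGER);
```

1192

Adding -9 months to 2040-11-02 gives 2040-02-02.
3 days remain in October 2036 after the 28th (31 − 28).
Full months from November 2036 through January 2040 contribute their day counts.
Then 2 days into February 2040.
Total: 3 + 30 + 31 + 31 + 28 + 31 + 30 + 31 + 30 + 31 + 31 + 30 + 31 + 30 + 31 + 31 + 28 + 31 + 30 + 31 + 30 + 31 + 31 + 30 + 31 + 30 + 31 + 31 + 28 + 31 + 30 + 31 + 30 + 31 + 31 + 30 + 31 + 30 + 31 + 31 + 2 = 1192.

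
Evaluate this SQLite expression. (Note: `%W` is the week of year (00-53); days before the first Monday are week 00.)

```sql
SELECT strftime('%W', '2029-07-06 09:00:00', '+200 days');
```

First apply '+200 days': 2029-07-06 09:00:00 → 2030-01-22 09:00:00.
2030-01-22 is a Tuesday. SQLite's %W counts Mondays since the year started; the result is 03.

03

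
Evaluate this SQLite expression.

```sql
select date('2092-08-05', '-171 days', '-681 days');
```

Applying '-171 days' to 2092-08-05: counting 171 days back gives 2092-02-16.
Applying '-681 days' to 2092-02-16: counting 681 days back gives 2090-04-06.

2090-04-06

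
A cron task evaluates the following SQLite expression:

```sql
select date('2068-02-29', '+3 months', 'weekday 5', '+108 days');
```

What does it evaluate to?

Adding +3 months to 2068-02-29 gives 2068-05-29.
`weekday 5` advances to the next Friday; 2068-05-29 is a Tuesday, so it moves forward to 2068-06-01.
Applying '+108 days' to 2068-06-01: counting 108 days forward gives 2068-09-17.

2068-09-17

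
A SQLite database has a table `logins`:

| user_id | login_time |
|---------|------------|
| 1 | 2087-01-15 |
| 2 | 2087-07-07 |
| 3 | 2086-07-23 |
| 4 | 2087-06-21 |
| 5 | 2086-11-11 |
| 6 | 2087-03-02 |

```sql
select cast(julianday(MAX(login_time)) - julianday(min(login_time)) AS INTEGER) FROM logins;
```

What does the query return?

MIN = 2086-07-23, MAX = 2087-07-07.
8 days remain in July 2086 after the 23rd (31 − 23).
Full months from August 2086 through June 2087 contribute their day counts.
Then 7 days into July 2087.
Total: 8 + 31 + 30 + 31 + 30 + 31 + 31 + 28 + 31 + 30 + 31 + 30 + 7 = 349.

349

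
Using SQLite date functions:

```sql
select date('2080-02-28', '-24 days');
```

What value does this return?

2080-02-04

Going back 24 days within February lands on 2080-02-04.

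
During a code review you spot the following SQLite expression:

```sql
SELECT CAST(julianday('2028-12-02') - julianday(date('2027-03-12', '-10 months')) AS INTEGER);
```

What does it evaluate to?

Adding -10 months to 2027-03-12 gives 2026-05-12.
19 days remain in May 2026 after the 12th (31 − 12).
Full months from June 2026 through November 2028 contribute their day counts.
Then 2 days into December 2028.
Total: 19 + 30 + 31 + 31 + 30 + 31 + 30 + 31 + 31 + 28 + 31 + 30 + 31 + 30 + 31 + 31 + 30 + 31 + 30 + 31 + 31 + 29 + 31 + 30 + 31 + 30 + 31 + 31 + 30 + 31 + 30 + 2 = 935.

935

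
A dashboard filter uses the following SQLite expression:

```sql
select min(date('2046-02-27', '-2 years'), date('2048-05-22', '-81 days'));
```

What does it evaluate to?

date('2046-02-27', '-2 years') → 2044-02-27.
date('2048-05-22', '-81 days') → 2048-03-02.
Earlier of the two is 2044-02-27.

2044-02-27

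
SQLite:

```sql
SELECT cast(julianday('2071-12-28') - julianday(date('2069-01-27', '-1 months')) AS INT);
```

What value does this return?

Adding -1 month to 2069-01-27 gives 2068-12-27.
4 days remain in December 2068 after the 27th (31 − 27).
Full months from January 2069 through November 2071 contribute their day counts.
Then 28 days into December 2071.
Total: 4 + 31 + 28 + 31 + 30 + 31 + 30 + 31 + 31 + 30 + 31 + 30 + 31 + 31 + 28 + 31 + 30 + 31 + 30 + 31 + 31 + 30 + 31 + 30 + 31 + 31 + 28 + 31 + 30 + 31 + 30 + 31 + 31 + 30 + 31 + 30 + 28 = 1096.

1096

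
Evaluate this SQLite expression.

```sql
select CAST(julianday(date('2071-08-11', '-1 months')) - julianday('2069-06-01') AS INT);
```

Adding -1 month to 2071-08-11 gives 2071-07-11.
29 days remain in June 2069 after the 1st (30 − 1).
Full months from July 2069 through June 2071 contribute their day counts.
Then 11 days into July 2071.
Total: 29 + 31 + 31 + 30 + 31 + 30 + 31 + 31 + 28 + 31 + 30 + 31 + 30 + 31 + 31 + 30 + 31 + 30 + 31 + 31 + 28 + 31 + 30 + 31 + 30 + 11 = 770.

770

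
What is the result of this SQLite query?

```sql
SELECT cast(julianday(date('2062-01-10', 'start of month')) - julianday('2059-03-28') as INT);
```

1010

`start of month` rewinds 2062-01-10 to 2062-01-01.
3 days remain in March 2059 after the 28th (31 − 28).
Full months from April 2059 through December 2061 contribute their day counts.
Then 1 day into January 2062.
Total: 3 + 30 + 31 + 30 + 31 + 31 + 30 + 31 + 30 + 31 + 31 + 29 + 31 + 30 + 31 + 30 + 31 + 31 + 30 + 31 + 30 + 31 + 31 + 28 + 31 + 30 + 31 + 30 + 31 + 31 + 30 + 31 + 30 + 31 + 1 = 1010.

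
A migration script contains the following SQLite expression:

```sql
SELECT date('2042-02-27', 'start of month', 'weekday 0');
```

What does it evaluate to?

2042-02-02

`start of month` rewinds 2042-02-27 to 2042-02-01.
`weekday 0` advances to the next Sunday; 2042-02-01 is a Saturday, so it moves forward to 2042-02-02.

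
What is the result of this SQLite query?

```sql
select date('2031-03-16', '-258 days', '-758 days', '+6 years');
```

Applying '-258 days' to 2031-03-16: counting 258 days back gives 2030-07-01.
Applying '-758 days' to 2030-07-01: counting 758 days back gives 2028-06-03.
Adding +6 years to 2028-06-03 gives 2034-06-03.

2034-06-03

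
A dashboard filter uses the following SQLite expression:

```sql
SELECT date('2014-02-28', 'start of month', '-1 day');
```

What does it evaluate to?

`start of month` rewinds 2014-02-28 to 2014-02-01.
Going back 1 day from 2014-02-01 reaches 2014-01-31 (last day of January, 31 days).

2014-01-31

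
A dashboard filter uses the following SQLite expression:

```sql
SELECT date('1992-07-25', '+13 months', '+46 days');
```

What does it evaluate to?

1993-10-10

Adding +13 months to 1992-07-25 gives 1993-08-25.
Applying '+46 days' to 1993-08-25: counting 46 days forward gives 1993-10-10.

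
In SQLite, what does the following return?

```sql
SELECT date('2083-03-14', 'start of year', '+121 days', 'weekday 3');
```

`start of year` rewinds 2083-03-14 to 2083-01-01.
Applying '+121 days' to 2083-01-01: counting 121 days forward gives 2083-05-02.
`weekday 3` advances to the next Wednesday; 2083-05-02 is a Sunday, so it moves forward to 2083-05-05.

2083-05-05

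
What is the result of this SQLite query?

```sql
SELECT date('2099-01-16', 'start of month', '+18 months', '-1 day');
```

2100-06-30

`start of month` rewinds 2099-01-16 to 2099-01-01.
Adding +18 months to 2099-01-01 gives 2100-07-01.
Going back 1 day from 2100-07-01 reaches 2100-06-30 (last day of June, 30 days).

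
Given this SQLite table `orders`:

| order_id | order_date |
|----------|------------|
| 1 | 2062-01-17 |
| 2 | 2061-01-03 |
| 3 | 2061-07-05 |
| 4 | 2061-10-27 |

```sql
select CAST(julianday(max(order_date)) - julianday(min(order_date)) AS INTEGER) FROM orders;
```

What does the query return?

MIN = 2061-01-03, MAX = 2062-01-17.
28 days remain in January 2061 after the 3rd (31 − 3).
Full months from February 2061 through December 2061 contribute their day counts.
Then 17 days into January 2062.
Total: 28 + 28 + 31 + 30 + 31 + 30 + 31 + 31 + 30 + 31 + 30 + 31 + 17 = 379.

379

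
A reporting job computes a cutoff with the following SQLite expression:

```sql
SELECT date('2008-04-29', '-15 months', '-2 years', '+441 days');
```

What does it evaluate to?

Adding -15 months to 2008-04-29 gives 2007-01-29.
Adding -2 years to 2007-01-29 gives 2005-01-29.
Applying '+441 days' to 2005-01-29: counting 441 days forward gives 2006-04-15.

2006-04-15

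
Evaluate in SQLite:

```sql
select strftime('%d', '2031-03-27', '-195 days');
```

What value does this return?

13

First apply '-195 days': 2031-03-27 → 2030-09-13.
`%d` extracts the 2-digit day of month: 13.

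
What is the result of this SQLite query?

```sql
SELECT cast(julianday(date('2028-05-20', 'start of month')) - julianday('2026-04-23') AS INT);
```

`start of month` rewinds 2028-05-20 to 2028-05-01.
7 days remain in April 2026 after the 23rd (30 − 23).
Full months from May 2026 through April 2028 contribute their day counts.
Then 1 day into May 2028.
Total: 7 + 31 + 30 + 31 + 31 + 30 + 31 + 30 + 31 + 31 + 28 + 31 + 30 + 31 + 30 + 31 + 31 + 30 + 31 + 30 + 31 + 31 + 29 + 31 + 30 + 1 = 739.

739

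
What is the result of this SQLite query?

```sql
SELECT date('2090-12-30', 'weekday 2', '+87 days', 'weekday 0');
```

`weekday 2` advances to the next Tuesday; 2090-12-30 is a Saturday, so it moves forward to 2091-01-02.
Applying '+87 days' to 2091-01-02: counting 87 days forward gives 2091-03-30.
`weekday 0` advances to the next Sunday; 2091-03-30 is a Friday, so it moves forward to 2091-04-01.

2091-04-01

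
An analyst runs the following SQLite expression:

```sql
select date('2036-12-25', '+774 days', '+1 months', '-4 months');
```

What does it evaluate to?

Applying '+774 days' to 2036-12-25: counting 774 days forward gives 2039-02-07.
Adding +1 month to 2039-02-07 gives 2039-03-07.
Adding -4 months to 2039-03-07 gives 2038-11-07.

2038-11-07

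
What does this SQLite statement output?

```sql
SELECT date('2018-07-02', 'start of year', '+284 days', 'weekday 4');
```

2018-10-18

`start of year` rewinds 2018-07-02 to 2018-01-01.
Applying '+284 days' to 2018-01-01: counting 284 days forward gives 2018-10-12.
`weekday 4` advances to the next Thursday; 2018-10-12 is a Friday, so it moves forward to 2018-10-18.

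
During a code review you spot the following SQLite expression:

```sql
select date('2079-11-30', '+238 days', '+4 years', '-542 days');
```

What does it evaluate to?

2083-01-30

Applying '+238 days' to 2079-11-30: counting 238 days forward gives 2080-07-25.
Adding +4 years to 2080-07-25 gives 2084-07-25.
Applying '-542 days' to 2084-07-25: counting 542 days back gives 2083-01-30.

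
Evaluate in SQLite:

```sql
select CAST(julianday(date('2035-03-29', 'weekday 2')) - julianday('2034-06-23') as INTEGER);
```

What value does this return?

284

`weekday 2` advances to the next Tuesday; 2035-03-29 is a Thursday, so it moves forward to 2035-04-03.
7 days remain in June 2034 after the 23rd (30 − 23).
Full months from July 2034 through March 2035 contribute their day counts.
Then 3 days into April 2035.
Total: 7 + 31 + 31 + 30 + 31 + 30 + 31 + 31 + 28 + 31 + 3 = 284.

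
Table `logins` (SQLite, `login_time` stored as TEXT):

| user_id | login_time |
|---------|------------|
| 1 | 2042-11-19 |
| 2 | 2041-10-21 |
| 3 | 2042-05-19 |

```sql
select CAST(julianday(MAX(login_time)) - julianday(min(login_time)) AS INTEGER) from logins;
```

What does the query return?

394

MIN = 2041-10-21, MAX = 2042-11-19.
10 days remain in October 2041 after the 21st (31 − 21).
Full months from November 2041 through October 2042 contribute their day counts.
Then 19 days into November 2042.
Total: 10 + 30 + 31 + 31 + 28 + 31 + 30 + 31 + 30 + 31 + 31 + 30 + 31 + 19 = 394.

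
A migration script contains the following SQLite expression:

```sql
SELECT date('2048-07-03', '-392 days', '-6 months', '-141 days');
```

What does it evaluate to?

2046-07-19

Applying '-392 days' to 2048-07-03: counting 392 days back gives 2047-06-07.
Adding -6 months to 2047-06-07 gives 2046-12-07.
Applying '-141 days' to 2046-12-07: counting 141 days back gives 2046-07-19.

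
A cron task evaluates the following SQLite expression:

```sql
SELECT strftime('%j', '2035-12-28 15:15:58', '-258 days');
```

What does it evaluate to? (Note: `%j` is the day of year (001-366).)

104

First apply '-258 days': 2035-12-28 15:15:58 → 2035-04-14 15:15:58.
Day-of-year for 2035-04-14: days since 2035-01-01 inclusive = 104, zero-padded to 104.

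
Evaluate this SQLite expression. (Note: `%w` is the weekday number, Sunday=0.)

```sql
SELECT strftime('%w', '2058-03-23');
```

6

2058-03-23 is a Saturday; with Sunday=0 that is 6.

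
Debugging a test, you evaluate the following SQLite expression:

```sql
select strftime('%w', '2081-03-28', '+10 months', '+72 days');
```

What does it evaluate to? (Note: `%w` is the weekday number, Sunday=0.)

First apply '+10 months', '+72 days': 2081-03-28 → 2082-04-10.
2082-04-10 is a Friday; with Sunday=0 that is 5.

5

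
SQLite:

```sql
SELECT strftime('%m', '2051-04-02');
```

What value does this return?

04

`%m` extracts the 2-digit month (01-12): 04.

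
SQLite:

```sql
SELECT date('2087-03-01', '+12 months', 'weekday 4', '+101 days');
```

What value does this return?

2088-06-13

Adding +12 months to 2087-03-01 gives 2088-03-01.
`weekday 4` advances to the next Thursday; 2088-03-01 is a Monday, so it moves forward to 2088-03-04.
Applying '+101 days' to 2088-03-04: counting 101 days forward gives 2088-06-13.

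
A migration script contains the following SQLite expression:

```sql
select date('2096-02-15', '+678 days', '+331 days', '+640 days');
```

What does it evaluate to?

Applying '+678 days' to 2096-02-15: counting 678 days forward gives 2097-12-24.
Applying '+331 days' to 2097-12-24: counting 331 days forward gives 2098-11-20.
Applying '+640 days' to 2098-11-20: counting 640 days forward gives 2100-08-22.

2100-08-22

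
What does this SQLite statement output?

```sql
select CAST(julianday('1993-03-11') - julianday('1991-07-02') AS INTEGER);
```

29 days remain in July 1991 after the 2nd (31 − 2).
Full months from August 1991 through February 1993 contribute their day counts.
Then 11 days into March 1993.
Total: 29 + 31 + 30 + 31 + 30 + 31 + 31 + 29 + 31 + 30 + 31 + 30 + 31 + 31 + 30 + 31 + 30 + 31 + 31 + 28 + 11 = 618.

618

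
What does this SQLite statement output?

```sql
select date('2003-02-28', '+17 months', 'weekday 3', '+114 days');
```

2004-11-19

Adding +17 months to 2003-02-28 gives 2004-07-28.
`weekday 3` advances to the next Wednesday; 2004-07-28 is already a Wednesday, so it stays at 2004-07-28.
Applying '+114 days' to 2004-07-28: counting 114 days forward gives 2004-11-19.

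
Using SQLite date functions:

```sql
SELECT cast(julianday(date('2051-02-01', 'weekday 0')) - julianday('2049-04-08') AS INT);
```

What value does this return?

`weekday 0` advances to the next Sunday; 2051-02-01 is a Wednesday, so it moves forward to 2051-02-05.
22 days remain in April 2049 after the 8th (30 − 8).
Full months from May 2049 through January 2051 contribute their day counts.
Then 5 days into February 2051.
Total: 22 + 31 + 30 + 31 + 31 + 30 + 31 + 30 + 31 + 31 + 28 + 31 + 30 + 31 + 30 + 31 + 31 + 30 + 31 + 30 + 31 + 31 + 5 = 668.

668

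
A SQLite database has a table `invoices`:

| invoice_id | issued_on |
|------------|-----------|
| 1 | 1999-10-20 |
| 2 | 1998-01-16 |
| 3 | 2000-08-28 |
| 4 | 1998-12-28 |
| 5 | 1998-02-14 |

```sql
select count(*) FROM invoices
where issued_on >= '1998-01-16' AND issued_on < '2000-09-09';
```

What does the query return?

5

Rows in [1998-01-16, 2000-09-09): 1999-10-20, 1998-01-16, 2000-08-28, 1998-12-28, 1998-02-14 → 5 rows.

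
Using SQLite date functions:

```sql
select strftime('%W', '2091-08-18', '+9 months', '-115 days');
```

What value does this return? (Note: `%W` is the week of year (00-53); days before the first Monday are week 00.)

First apply '+9 months', '-115 days': 2091-08-18 → 2092-01-24.
2092-01-24 is a Thursday. SQLite's %W counts Mondays since the year started; the result is 03.

03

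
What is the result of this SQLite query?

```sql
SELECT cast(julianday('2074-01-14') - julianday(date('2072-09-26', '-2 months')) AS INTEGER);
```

Adding -2 months to 2072-09-26 gives 2072-07-26.
5 days remain in July 2072 after the 26th (31 − 26).
Full months from August 2072 through December 2073 contribute their day counts.
Then 14 days into January 2074.
Total: 5 + 31 + 30 + 31 + 30 + 31 + 31 + 28 + 31 + 30 + 31 + 30 + 31 + 31 + 30 + 31 + 30 + 31 + 14 = 537.

537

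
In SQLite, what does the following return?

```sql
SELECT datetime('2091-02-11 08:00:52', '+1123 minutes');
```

1123 minutes = 18h 43m; +1123 minutes from 2091-02-11 08:00:52 is 2091-02-12 02:43:52 (crosses midnight).

2091-02-12 02:43:52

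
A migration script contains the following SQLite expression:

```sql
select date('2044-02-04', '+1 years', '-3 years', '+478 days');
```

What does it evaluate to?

2043-05-28

Adding +1 year to 2044-02-04 gives 2045-02-04.
Adding -3 years to 2045-02-04 gives 2042-02-04.
Applying '+478 days' to 2042-02-04: counting 478 days forward gives 2043-05-28.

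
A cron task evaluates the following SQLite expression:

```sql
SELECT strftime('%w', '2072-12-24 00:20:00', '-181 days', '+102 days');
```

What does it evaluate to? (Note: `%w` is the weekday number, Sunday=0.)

First apply '-181 days', '+102 days': 2072-12-24 00:20:00 → 2072-10-06 00:20:00.
2072-10-06 is a Thursday; with Sunday=0 that is 4.

4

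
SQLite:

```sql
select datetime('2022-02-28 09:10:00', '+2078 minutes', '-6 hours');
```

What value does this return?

2078 minutes = 34h 38m; +2078 minutes from 2022-02-28 09:10:00 is 2022-03-01 19:48:00 (crosses midnight).
-6 hours from 2022-03-01 19:48:00 is 2022-03-01 13:48:00.

2022-03-01 13:48:00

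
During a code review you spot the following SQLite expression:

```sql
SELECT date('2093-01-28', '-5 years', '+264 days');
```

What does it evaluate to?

2088-10-18

Adding -5 years to 2093-01-28 gives 2088-01-28.
Applying '+264 days' to 2088-01-28: counting 264 days forward gives 2088-10-18.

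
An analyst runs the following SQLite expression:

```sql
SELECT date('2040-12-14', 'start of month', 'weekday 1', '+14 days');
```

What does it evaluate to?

2040-12-17

`start of month` rewinds 2040-12-14 to 2040-12-01.
`weekday 1` advances to the next Monday; 2040-12-01 is a Saturday, so it moves forward to 2040-12-03.
Advancing 14 more days within December lands on 2040-12-17.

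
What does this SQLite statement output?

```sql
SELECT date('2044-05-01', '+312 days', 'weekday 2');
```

Applying '+312 days' to 2044-05-01: counting 312 days forward gives 2045-03-09.
`weekday 2` advances to the next Tuesday; 2045-03-09 is a Thursday, so it moves forward to 2045-03-14.

2045-03-14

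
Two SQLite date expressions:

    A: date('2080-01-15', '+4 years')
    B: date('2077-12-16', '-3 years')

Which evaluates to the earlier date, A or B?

A = 2084-01-15.
B = 2074-12-16.
B is earlier.

B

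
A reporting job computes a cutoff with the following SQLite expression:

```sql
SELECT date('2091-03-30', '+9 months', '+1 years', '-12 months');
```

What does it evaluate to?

Adding +9 months to 2091-03-30 gives 2091-12-30.
Adding +1 year to 2091-12-30 gives 2092-12-30.
Adding -12 months to 2092-12-30 gives 2091-12-30.

2091-12-30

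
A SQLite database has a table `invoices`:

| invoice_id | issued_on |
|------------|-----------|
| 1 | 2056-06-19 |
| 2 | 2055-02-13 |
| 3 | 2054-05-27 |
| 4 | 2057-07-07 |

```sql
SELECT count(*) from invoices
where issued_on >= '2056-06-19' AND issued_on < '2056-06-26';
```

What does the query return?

1

Rows in [2056-06-19, 2056-06-26): 2056-06-19 → 1 row.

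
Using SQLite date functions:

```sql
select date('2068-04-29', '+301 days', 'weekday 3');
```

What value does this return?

Applying '+301 days' to 2068-04-29: counting 301 days forward gives 2069-02-24.
`weekday 3` advances to the next Wednesday; 2069-02-24 is a Sunday, so it moves forward to 2069-02-27.

2069-02-27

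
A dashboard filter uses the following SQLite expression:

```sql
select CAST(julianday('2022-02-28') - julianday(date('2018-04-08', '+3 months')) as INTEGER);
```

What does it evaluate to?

1331

Adding +3 months to 2018-04-08 gives 2018-07-08.
23 days remain in July 2018 after the 8th (31 − 8).
Full months from August 2018 through January 2022 contribute their day counts.
Then 28 days into February 2022.
Total: 23 + 31 + 30 + 31 + 30 + 31 + 31 + 28 + 31 + 30 + 31 + 30 + 31 + 31 + 30 + 31 + 30 + 31 + 31 + 29 + 31 + 30 + 31 + 30 + 31 + 31 + 30 + 31 + 30 + 31 + 31 + 28 + 31 + 30 + 31 + 30 + 31 + 31 + 30 + 31 + 30 + 31 + 31 + 28 = 1331.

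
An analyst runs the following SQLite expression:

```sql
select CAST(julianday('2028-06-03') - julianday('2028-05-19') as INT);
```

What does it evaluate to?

12 days remain in May 2028 after the 19th (31 − 19).
Then 3 days into June 2028.
Total: 12 + 3 = 15.

15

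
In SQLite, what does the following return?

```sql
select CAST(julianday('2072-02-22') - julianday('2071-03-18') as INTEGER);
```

341

13 days remain in March 2071 after the 18th (31 − 18).
Full months from April 2071 through January 2072 contribute their day counts.
Then 22 days into February 2072.
Total: 13 + 30 + 31 + 30 + 31 + 31 + 30 + 31 + 30 + 31 + 31 + 22 = 341.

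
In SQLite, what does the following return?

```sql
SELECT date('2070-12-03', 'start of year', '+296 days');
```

2070-10-24

`start of year` rewinds 2070-12-03 to 2070-01-01.
Applying '+296 days' to 2070-01-01: counting 296 days forward gives 2070-10-24.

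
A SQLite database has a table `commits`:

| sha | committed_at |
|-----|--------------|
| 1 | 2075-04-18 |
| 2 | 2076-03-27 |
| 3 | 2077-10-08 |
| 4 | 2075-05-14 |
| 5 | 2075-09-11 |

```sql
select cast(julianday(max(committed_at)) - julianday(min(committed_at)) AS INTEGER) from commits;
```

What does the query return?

MIN = 2075-04-18, MAX = 2077-10-08.
12 days remain in April 2075 after the 18th (30 − 18).
Full months from May 2075 through September 2077 contribute their day counts.
Then 8 days into October 2077.
Total: 12 + 31 + 30 + 31 + 31 + 30 + 31 + 30 + 31 + 31 + 29 + 31 + 30 + 31 + 30 + 31 + 31 + 30 + 31 + 30 + 31 + 31 + 28 + 31 + 30 + 31 + 30 + 31 + 31 + 30 + 8 = 904.

904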